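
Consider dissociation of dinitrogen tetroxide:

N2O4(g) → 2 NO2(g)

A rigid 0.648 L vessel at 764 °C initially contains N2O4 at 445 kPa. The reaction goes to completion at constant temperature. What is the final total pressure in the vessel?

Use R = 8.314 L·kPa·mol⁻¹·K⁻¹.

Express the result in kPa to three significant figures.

Rigid vessel, constant T ⇒ P scales with total gas moles (1 → 2).
P_final = (2/1) × 445 = 890.0 kPa

890 kPa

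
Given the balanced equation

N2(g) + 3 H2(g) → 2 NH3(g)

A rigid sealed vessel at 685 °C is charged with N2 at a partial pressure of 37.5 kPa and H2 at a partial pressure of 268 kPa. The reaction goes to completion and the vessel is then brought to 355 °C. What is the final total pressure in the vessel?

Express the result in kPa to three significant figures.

At constant V, partial pressures at 685 °C are proportional to moles, so apply stoichiometry directly to pressures.
P(H2) required for 37.5 kPa of N2 = (3/1) × 37.5 = 112.5 kPa; available 268 kPa, so N2 is limiting.
P(H2) remaining = 268 − (3/1) × 37.5 = 155.5 kPa
P(gaseous products) = (2)/1 × 37.5 = 75.00 kPa
P_total at 685 °C = 155.5 + 75.00 = 230.5 kPa
Scaling to 355 °C: P = 230.5 × 628.15/958.15 = 151.1 kPa

151 kPa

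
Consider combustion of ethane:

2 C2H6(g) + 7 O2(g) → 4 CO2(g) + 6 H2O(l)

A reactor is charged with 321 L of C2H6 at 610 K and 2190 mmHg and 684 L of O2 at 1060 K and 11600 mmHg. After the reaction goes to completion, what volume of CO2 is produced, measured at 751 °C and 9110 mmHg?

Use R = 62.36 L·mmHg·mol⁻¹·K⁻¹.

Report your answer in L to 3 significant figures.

259 L

n(C2H6) = PV/RT = (2190 × 321) / (62.36 × 610) = 18.48 mol
n(O2) = PV/RT = (11600 × 684) / (62.36 × 1060) = 120.0 mol
For 18.48 mol C2H6, stoichiometry requires (7/2) × 18.48 = 64.68 mol O2; 120.0 mol is available, so C2H6 is limiting.
n(CO2) = (4/2) × 18.48 = 36.96 mol
V(CO2) = nRT/P = 36.96 × 62.36 × 1024.15 / 9110 = 259.1 L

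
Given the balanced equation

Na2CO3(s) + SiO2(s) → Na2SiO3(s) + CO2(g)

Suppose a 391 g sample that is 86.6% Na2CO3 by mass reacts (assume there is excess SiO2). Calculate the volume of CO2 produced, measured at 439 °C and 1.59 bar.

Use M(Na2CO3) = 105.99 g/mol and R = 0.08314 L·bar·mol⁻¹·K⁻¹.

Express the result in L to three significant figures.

119 L

mass of Na2CO3 = 391 × 86.6/100 = 338.6 g
n(Na2CO3) = 338.6 / 105.99 = 3.195 mol
n(CO2) = (1/1) × 3.195 = 3.195 mol
V = nRT/P = 3.195 × 0.08314 × 712.15 / 1.59 = 119.0 L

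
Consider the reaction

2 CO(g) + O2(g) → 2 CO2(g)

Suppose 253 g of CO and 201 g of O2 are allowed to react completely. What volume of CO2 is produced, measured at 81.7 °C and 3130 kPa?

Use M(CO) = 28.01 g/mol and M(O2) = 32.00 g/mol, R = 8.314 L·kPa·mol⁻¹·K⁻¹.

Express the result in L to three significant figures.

8.51 L

n(CO) = 253 / 28.01 = 9.032 mol
n(O2) = 201 / 32.00 = 6.281 mol
For 9.032 mol CO, stoichiometry requires (1/2) × 9.032 = 4.516 mol O2; 6.281 mol is available, so CO is limiting.
n(CO2) = (2/2) × 9.032 = 9.032 mol
V(CO2) = nRT/P = 9.032 × 8.314 × 354.85 / 3130 = 8.513 L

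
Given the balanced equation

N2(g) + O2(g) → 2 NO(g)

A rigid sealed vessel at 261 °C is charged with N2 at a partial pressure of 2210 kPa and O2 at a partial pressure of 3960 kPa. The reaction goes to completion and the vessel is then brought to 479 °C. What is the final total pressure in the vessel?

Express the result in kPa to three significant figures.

At constant V, partial pressures at 261 °C are proportional to moles, so apply stoichiometry directly to pressures.
P(O2) required for 2210 kPa of N2 = (1/1) × 2210 = 2210 kPa; available 3960 kPa, so N2 is limiting.
P(O2) remaining = 3960 − (1/1) × 2210 = 1750 kPa
P(gaseous products) = (2)/1 × 2210 = 4420 kPa
P_total at 261 °C = 1750 + 4420 = 6170 kPa
Scaling to 479 °C: P = 6170 × 752.15/534.15 = 8688 kPa

8690 kPa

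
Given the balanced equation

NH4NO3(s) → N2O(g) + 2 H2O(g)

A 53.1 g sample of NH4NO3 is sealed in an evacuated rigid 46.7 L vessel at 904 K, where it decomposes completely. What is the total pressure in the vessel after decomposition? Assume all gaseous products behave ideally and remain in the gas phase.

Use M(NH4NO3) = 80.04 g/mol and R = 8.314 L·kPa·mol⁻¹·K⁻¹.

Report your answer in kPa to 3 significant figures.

320 kPa

n(NH4NO3) = 53.1 / 80.04 = 0.6634 mol
n(gas produced) = (3/1) × 0.6634 = 1.990 mol
P = nRT/V = 1.990 × 8.314 × 904 / 46.7 = 320.3 kPa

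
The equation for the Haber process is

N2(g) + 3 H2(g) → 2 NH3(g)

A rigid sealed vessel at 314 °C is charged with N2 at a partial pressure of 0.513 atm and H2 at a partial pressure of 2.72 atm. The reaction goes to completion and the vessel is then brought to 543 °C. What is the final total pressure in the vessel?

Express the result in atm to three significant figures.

3.07 atm

With V and T fixed, P_i ∝ n_i, so the mole ratios apply directly to partial pressures at 314 °C.
P(H2) required for 0.513 atm of N2 = (3/1) × 0.513 = 1.539 atm; available 2.72 atm, so N2 is limiting.
P(H2) remaining = 2.72 − (3/1) × 0.513 = 1.181 atm
P(gaseous products) = (2)/1 × 0.513 = 1.026 atm
P_total at 314 °C = 1.181 + 1.026 = 2.207 atm
Scaling to 543 °C: P = 2.207 × 816.15/587.15 = 3.068 atm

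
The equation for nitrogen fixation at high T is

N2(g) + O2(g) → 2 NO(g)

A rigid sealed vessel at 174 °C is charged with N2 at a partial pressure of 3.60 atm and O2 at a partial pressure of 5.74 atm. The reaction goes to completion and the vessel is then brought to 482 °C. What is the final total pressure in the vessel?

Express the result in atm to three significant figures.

Because the vessel is rigid and T is held at 174 °C, work the stoichiometry in partial pressures (P_i = n_iRT/V).
P(O2) required for 3.60 atm of N2 = (1/1) × 3.60 = 3.600 atm; available 5.74 atm, so N2 is limiting.
P(O2) remaining = 5.74 − (1/1) × 3.60 = 2.140 atm
P(gaseous products) = (2)/1 × 3.60 = 7.200 atm
P_total at 174 °C = 2.140 + 7.200 = 9.340 atm
Scaling to 482 °C: P = 9.340 × 755.15/447.15 = 15.77 atm

15.8 atm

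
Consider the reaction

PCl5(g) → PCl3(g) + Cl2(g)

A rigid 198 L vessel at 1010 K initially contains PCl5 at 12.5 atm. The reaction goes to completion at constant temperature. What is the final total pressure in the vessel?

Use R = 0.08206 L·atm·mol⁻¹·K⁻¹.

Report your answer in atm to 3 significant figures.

Since T and V are fixed, P_final/P_initial = n_final/n_initial = 2/1.
P_final = (2/1) × 12.5 = 25.00 atm

25.0 atm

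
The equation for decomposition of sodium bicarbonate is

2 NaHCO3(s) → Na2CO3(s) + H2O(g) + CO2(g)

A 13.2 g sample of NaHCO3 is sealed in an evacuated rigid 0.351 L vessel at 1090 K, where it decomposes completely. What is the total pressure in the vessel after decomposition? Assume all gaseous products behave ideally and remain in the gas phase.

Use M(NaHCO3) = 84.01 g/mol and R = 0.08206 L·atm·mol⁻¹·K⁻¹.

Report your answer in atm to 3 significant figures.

n(NaHCO3) = 13.2 / 84.01 = 0.1571 mol
n(gas produced) = (2/2) × 0.1571 = 0.1571 mol
P = nRT/V = 0.1571 × 0.08206 × 1090 / 0.351 = 40.03 atm

40.0 atm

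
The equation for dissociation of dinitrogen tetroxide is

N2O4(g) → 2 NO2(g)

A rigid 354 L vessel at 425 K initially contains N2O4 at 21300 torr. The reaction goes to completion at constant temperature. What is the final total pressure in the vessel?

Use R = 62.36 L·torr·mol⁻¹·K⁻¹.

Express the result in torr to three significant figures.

42600 torr

At constant T and V, P ∝ n(gas): 1 mol gas → 2 mol gas.
P_final = (2/1) × 21300 = 42600 torr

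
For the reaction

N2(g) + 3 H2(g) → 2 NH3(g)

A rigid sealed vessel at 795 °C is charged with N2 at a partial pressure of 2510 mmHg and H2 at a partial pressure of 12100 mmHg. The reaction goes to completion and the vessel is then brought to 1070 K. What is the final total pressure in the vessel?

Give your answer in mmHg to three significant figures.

9610 mmHg

With V and T fixed, P_i ∝ n_i, so the mole ratios apply directly to partial pressures at 795 °C.
P(H2) required for 2510 mmHg of N2 = (3/1) × 2510 = 7530 mmHg; available 12100 mmHg, so N2 is limiting.
P(H2) remaining = 12100 − (3/1) × 2510 = 4570 mmHg
P(gaseous products) = (2)/1 × 2510 = 5020 mmHg
P_total at 795 °C = 4570 + 5020 = 9590 mmHg
Scaling to 1070 K: P = 9590 × 1070/1068.15 = 9607 mmHg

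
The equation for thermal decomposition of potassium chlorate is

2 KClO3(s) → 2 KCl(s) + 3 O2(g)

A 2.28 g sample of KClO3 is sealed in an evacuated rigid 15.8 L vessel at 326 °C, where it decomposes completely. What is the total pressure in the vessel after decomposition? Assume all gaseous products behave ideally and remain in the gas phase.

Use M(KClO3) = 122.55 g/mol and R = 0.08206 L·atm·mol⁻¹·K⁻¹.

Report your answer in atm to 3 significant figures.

0.0868 atm

n(KClO3) = 2.28 / 122.55 = 0.01860 mol
n(gas produced) = (3/2) × 0.01860 = 0.02790 mol
P = nRT/V = 0.02790 × 0.08206 × 599.15 / 15.8 = 0.08682 atm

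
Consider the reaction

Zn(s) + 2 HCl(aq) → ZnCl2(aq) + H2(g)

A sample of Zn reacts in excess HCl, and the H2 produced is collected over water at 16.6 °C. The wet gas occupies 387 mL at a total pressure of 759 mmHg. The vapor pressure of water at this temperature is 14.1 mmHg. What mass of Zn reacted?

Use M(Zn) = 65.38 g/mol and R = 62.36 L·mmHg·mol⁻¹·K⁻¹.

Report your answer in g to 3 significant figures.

P(H2) = 759 − 14.1 = 744.9 mmHg
n(H2) = PV/RT = (744.9 × 0.3870) / (62.36 × 289.75) = 0.01595 mol
n(Zn) = (1/1) × 0.01595 = 0.01595 mol
m(Zn) = 0.01595 × 65.38 = 1.043 g

1.04 g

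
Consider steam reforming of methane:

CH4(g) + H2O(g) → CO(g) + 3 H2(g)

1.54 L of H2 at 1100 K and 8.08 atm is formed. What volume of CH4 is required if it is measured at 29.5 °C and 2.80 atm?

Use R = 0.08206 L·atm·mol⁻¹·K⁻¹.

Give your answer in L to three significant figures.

n(H2) = PV/RT = (8.08 × 1.54) / (0.08206 × 1100) = 0.1379 mol
n(CH4) = (1/3) × 0.1379 = 0.04597 mol
V = nRT/P = 0.04597 × 0.08206 × 302.65 / 2.80 = 0.4077 L

0.408 L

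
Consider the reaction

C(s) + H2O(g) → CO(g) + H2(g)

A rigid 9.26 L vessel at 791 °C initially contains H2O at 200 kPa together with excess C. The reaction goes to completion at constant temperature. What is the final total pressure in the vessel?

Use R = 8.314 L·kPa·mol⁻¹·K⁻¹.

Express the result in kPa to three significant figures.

400 kPa

Since T and V are fixed, P_final/P_initial = n_final/n_initial = 2/1.
P_final = (2/1) × 200 = 400.0 kPa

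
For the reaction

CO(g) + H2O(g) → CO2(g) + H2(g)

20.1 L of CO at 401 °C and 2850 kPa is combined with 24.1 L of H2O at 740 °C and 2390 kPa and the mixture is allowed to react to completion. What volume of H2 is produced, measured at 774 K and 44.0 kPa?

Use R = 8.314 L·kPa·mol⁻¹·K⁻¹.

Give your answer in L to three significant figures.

1000 L

n(CO) = PV/RT = (2850 × 20.1) / (8.314 × 674.15) = 10.22 mol
n(H2O) = PV/RT = (2390 × 24.1) / (8.314 × 1013.15) = 6.838 mol
For 10.22 mol CO, stoichiometry requires (1/1) × 10.22 = 10.22 mol H2O; 6.838 mol is available, so H2O is limiting.
n(H2) = (1/1) × 6.838 = 6.838 mol
V(H2) = nRT/P = 6.838 × 8.314 × 774 / 44.0 = 1000 L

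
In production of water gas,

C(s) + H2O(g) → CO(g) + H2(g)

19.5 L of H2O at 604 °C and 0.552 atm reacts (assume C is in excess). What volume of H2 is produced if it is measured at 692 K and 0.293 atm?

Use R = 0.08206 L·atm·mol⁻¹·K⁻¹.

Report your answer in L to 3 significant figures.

29.0 L

n(H2O) = PV/RT = (0.552 × 19.5) / (0.08206 × 877.15) = 0.1495 mol
n(H2) = (1/1) × 0.1495 = 0.1495 mol
V = nRT/P = 0.1495 × 0.08206 × 692 / 0.293 = 28.97 L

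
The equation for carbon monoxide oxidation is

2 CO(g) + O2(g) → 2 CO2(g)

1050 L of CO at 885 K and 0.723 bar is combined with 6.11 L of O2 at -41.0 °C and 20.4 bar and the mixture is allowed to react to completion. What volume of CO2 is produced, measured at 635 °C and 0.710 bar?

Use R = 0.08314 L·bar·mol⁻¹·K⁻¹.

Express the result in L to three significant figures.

n(CO) = PV/RT = (0.723 × 1050) / (0.08314 × 885) = 10.32 mol
n(O2) = PV/RT = (20.4 × 6.11) / (0.08314 × 232.15) = 6.458 mol
For 10.32 mol CO, stoichiometry requires (1/2) × 10.32 = 5.160 mol O2; 6.458 mol is available, so CO is limiting.
n(CO2) = (2/2) × 10.32 = 10.32 mol
V(CO2) = nRT/P = 10.32 × 0.08314 × 908.15 / 0.710 = 1097 L

1100 L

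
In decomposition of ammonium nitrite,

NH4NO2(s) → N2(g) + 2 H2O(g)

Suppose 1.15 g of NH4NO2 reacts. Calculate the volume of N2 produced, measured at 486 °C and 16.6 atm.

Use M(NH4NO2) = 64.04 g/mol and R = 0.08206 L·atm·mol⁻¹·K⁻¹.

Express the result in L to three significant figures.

n(NH4NO2) = 1.150 / 64.04 = 0.01796 mol
n(N2) = (1/1) × 0.01796 = 0.01796 mol
V = nRT/P = 0.01796 × 0.08206 × 759.15 / 16.6 = 0.06740 L

0.0674 L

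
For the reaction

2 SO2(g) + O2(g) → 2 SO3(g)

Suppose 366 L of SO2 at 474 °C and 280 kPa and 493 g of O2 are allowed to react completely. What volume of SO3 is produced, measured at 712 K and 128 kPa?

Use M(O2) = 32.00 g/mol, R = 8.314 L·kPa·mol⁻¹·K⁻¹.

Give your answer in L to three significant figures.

n(SO2) = PV/RT = (280 × 366) / (8.314 × 747.15) = 16.50 mol
n(O2) = 493 / 32.00 = 15.41 mol
For 16.50 mol SO2, stoichiometry requires (1/2) × 16.50 = 8.250 mol O2; 15.41 mol is available, so SO2 is limiting.
n(SO3) = (2/2) × 16.50 = 16.50 mol
V(SO3) = nRT/P = 16.50 × 8.314 × 712 / 128 = 763.1 L

763 L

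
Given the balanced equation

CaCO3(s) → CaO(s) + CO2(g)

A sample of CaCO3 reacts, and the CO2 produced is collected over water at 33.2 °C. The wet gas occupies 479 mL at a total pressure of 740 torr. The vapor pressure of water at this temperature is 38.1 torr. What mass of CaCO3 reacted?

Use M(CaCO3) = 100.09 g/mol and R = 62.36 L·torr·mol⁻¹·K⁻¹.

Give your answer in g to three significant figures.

1.76 g

P(CO2) = 740 − 38.1 = 701.9 torr
n(CO2) = PV/RT = (701.9 × 0.4790) / (62.36 × 306.35) = 0.01760 mol
n(CaCO3) = (1/1) × 0.01760 = 0.01760 mol
m(CaCO3) = 0.01760 × 100.09 = 1.762 g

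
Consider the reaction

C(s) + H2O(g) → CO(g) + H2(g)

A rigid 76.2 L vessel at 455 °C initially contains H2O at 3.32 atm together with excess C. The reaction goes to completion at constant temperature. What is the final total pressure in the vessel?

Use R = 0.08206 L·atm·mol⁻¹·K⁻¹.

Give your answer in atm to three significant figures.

Since T and V are fixed, P_final/P_initial = n_final/n_initial = 2/1.
P_final = (2/1) × 3.32 = 6.640 atm

6.64 atm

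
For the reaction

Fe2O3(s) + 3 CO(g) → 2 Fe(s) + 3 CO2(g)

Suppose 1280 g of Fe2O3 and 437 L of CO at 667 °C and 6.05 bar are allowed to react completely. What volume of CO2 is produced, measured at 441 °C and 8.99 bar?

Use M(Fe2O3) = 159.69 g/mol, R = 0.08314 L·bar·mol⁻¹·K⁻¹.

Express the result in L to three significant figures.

n(Fe2O3) = 1280 / 159.69 = 8.016 mol
n(CO) = PV/RT = (6.05 × 437) / (0.08314 × 940.15) = 33.82 mol
For 8.016 mol Fe2O3, stoichiometry requires (3/1) × 8.016 = 24.05 mol CO; 33.82 mol is available, so Fe2O3 is limiting.
n(CO2) = (3/1) × 8.016 = 24.05 mol
V(CO2) = nRT/P = 24.05 × 0.08314 × 714.15 / 8.99 = 158.8 L

159 L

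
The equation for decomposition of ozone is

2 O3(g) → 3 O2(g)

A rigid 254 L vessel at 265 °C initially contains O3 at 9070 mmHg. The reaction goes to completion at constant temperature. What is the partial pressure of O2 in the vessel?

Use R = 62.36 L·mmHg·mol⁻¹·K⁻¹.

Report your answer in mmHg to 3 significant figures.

n(O3)₀ = PV/RT = (9070 × 254) / (62.36 × 538.15) = 68.65 mol
n(O2) = (3/2) × 68.65 = 103.0 mol
P(O2) = nRT/V = 103.0 × 62.36 × 538.15 / 254 = 13610 mmHg

13600 mmHg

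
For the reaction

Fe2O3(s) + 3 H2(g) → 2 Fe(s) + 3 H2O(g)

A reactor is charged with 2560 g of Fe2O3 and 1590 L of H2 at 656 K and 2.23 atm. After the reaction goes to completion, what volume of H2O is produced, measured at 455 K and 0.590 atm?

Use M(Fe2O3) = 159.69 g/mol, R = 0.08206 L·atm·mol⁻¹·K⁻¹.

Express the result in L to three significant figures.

n(Fe2O3) = 2560 / 159.69 = 16.03 mol
n(H2) = PV/RT = (2.23 × 1590) / (0.08206 × 656) = 65.87 mol
For 16.03 mol Fe2O3, stoichiometry requires (3/1) × 16.03 = 48.09 mol H2; 65.87 mol is available, so Fe2O3 is limiting.
n(H2O) = (3/1) × 16.03 = 48.09 mol
V(H2O) = nRT/P = 48.09 × 0.08206 × 455 / 0.590 = 3043 L

3040 L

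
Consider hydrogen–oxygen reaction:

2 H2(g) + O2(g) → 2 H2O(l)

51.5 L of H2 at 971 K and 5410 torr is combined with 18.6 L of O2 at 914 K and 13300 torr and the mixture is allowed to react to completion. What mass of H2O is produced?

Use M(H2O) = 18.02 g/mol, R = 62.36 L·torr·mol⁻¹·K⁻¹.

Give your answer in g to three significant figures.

n(H2) = PV/RT = (5410 × 51.5) / (62.36 × 971) = 4.601 mol
n(O2) = PV/RT = (13300 × 18.6) / (62.36 × 914) = 4.340 mol
For 4.601 mol H2, stoichiometry requires (1/2) × 4.601 = 2.300 mol O2; 4.340 mol is available, so H2 is limiting.
n(H2O) = (2/2) × 4.601 = 4.601 mol
m(H2O) = 4.601 × 18.02 = 82.91 g

82.9 g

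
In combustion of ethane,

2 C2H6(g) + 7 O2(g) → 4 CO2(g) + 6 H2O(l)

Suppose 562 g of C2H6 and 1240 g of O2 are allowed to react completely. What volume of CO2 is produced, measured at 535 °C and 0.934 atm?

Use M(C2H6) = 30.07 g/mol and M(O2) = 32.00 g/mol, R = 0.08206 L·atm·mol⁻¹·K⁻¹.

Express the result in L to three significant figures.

n(C2H6) = 562 / 30.07 = 18.69 mol
n(O2) = 1240 / 32.00 = 38.75 mol
For 18.69 mol C2H6, stoichiometry requires (7/2) × 18.69 = 65.42 mol O2; 38.75 mol is available, so O2 is limiting.
n(CO2) = (4/7) × 38.75 = 22.14 mol
V(CO2) = nRT/P = 22.14 × 0.08206 × 808.15 / 0.934 = 1572 L

1570 L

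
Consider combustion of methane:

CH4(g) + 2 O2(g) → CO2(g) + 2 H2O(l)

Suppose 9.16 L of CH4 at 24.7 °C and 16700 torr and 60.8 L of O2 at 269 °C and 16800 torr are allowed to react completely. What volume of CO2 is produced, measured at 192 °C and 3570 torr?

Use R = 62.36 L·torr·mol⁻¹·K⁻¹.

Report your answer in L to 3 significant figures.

66.9 L

n(CH4) = PV/RT = (16700 × 9.16) / (62.36 × 297.85) = 8.236 mol
n(O2) = PV/RT = (16800 × 60.8) / (62.36 × 542.15) = 30.21 mol
For 8.236 mol CH4, stoichiometry requires (2/1) × 8.236 = 16.47 mol O2; 30.21 mol is available, so CH4 is limiting.
n(CO2) = (1/1) × 8.236 = 8.236 mol
V(CO2) = nRT/P = 8.236 × 62.36 × 465.15 / 3570 = 66.92 L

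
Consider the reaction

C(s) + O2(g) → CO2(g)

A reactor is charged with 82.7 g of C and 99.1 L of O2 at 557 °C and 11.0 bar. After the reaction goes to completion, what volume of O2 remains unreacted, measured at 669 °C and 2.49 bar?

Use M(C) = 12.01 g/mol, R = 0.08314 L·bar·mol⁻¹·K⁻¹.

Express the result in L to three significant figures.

280 L

n(C) = 82.7 / 12.01 = 6.886 mol
n(O2) = PV/RT = (11.0 × 99.1) / (0.08314 × 830.15) = 15.79 mol
For 6.886 mol C, stoichiometry requires (1/1) × 6.886 = 6.886 mol O2; 15.79 mol is available, so C is limiting.
n(O2) consumed = (1/1) × 6.886 = 6.886 mol; remaining = 15.79 − 6.886 = 8.904 mol
V(O2) = nRT/P = 8.904 × 0.08314 × 942.15 / 2.49 = 280.1 L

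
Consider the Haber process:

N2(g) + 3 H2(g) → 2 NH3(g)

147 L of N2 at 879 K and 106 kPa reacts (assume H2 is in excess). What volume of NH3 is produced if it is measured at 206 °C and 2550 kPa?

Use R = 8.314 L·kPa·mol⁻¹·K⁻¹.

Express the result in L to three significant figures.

n(N2) = PV/RT = (106 × 147) / (8.314 × 879) = 2.132 mol
n(NH3) = (2/1) × 2.132 = 4.264 mol
V = nRT/P = 4.264 × 8.314 × 479.15 / 2550 = 6.661 L

6.66 L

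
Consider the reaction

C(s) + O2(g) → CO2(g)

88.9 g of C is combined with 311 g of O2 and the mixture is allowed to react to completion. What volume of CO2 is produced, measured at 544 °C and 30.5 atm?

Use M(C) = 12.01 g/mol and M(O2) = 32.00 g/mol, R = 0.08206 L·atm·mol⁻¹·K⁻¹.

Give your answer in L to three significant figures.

16.3 L

n(C) = 88.9 / 12.01 = 7.402 mol
n(O2) = 311 / 32.00 = 9.719 mol
For 7.402 mol C, stoichiometry requires (1/1) × 7.402 = 7.402 mol O2; 9.719 mol is available, so C is limiting.
n(CO2) = (1/1) × 7.402 = 7.402 mol
V(CO2) = nRT/P = 7.402 × 0.08206 × 817.15 / 30.5 = 16.27 L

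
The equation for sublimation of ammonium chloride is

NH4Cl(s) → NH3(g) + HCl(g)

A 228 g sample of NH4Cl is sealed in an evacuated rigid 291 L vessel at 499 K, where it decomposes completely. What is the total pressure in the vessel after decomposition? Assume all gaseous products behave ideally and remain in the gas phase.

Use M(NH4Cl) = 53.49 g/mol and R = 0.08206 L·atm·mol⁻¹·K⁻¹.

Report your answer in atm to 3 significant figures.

1.20 atm

n(NH4Cl) = 228 / 53.49 = 4.262 mol
n(gas produced) = (2/1) × 4.262 = 8.524 mol
P = nRT/V = 8.524 × 0.08206 × 499 / 291 = 1.199 atm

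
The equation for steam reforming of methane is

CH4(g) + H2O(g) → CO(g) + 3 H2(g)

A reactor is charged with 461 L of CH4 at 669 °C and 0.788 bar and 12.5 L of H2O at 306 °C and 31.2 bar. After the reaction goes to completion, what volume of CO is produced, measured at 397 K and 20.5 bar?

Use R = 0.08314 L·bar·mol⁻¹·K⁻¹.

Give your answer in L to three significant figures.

7.47 L

n(CH4) = PV/RT = (0.788 × 461) / (0.08314 × 942.15) = 4.638 mol
n(H2O) = PV/RT = (31.2 × 12.5) / (0.08314 × 579.15) = 8.100 mol
For 4.638 mol CH4, stoichiometry requires (1/1) × 4.638 = 4.638 mol H2O; 8.100 mol is available, so CH4 is limiting.
n(CO) = (1/1) × 4.638 = 4.638 mol
V(CO) = nRT/P = 4.638 × 0.08314 × 397 / 20.5 = 7.468 L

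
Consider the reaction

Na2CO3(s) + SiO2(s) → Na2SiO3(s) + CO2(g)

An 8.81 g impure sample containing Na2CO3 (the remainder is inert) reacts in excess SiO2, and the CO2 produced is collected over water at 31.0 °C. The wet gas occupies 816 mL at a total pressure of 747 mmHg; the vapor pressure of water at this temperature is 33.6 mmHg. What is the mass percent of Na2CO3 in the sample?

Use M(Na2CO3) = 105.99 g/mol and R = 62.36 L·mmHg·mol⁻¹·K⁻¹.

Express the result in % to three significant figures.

36.9 %

P(CO2) = 747 − 33.6 = 713.4 mmHg
n(CO2) = PV/RT = (713.4 × 0.8160) / (62.36 × 304.15) = 0.03069 mol
n(Na2CO3) = (1/1) × 0.03069 = 0.03069 mol
m(Na2CO3) = 0.03069 × 105.99 = 3.253 g
%Na2CO3 = 3.253 / 8.81 × 100 = 36.92%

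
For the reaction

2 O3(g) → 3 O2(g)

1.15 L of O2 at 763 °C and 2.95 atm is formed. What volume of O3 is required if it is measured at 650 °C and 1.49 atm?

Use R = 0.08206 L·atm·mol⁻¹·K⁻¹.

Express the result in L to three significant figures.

1.35 L

n(O2) = PV/RT = (2.95 × 1.15) / (0.08206 × 1036.15) = 0.03990 mol
n(O3) = (2/3) × 0.03990 = 0.02660 mol
V = nRT/P = 0.02660 × 0.08206 × 923.15 / 1.49 = 1.352 L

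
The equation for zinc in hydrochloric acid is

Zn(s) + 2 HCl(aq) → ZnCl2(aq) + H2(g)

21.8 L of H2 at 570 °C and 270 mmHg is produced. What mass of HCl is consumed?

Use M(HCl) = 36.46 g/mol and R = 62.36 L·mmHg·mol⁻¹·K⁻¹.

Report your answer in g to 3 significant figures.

n(H2) = PV/RT = (270 × 21.8) / (62.36 × 843.15) = 0.1119 mol
n(HCl) = (2/1) × 0.1119 = 0.2238 mol
m(HCl) = 0.2238 × 36.46 = 8.160 g

8.16 g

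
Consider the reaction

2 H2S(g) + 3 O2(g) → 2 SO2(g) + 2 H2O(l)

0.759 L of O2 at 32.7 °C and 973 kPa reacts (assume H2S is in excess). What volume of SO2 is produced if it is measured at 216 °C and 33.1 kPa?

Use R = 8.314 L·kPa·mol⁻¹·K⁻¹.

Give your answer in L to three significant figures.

n(O2) = PV/RT = (973 × 0.759) / (8.314 × 305.85) = 0.2904 mol
n(SO2) = (2/3) × 0.2904 = 0.1936 mol
V = nRT/P = 0.1936 × 8.314 × 489.15 / 33.1 = 23.79 L

23.8 L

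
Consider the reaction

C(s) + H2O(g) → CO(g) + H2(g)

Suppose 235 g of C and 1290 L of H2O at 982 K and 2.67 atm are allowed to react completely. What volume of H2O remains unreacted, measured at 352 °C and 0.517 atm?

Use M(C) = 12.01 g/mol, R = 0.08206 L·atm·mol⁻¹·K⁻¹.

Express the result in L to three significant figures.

2300 L

n(C) = 235 / 12.01 = 19.57 mol
n(H2O) = PV/RT = (2.67 × 1290) / (0.08206 × 982) = 42.74 mol
For 19.57 mol C, stoichiometry requires (1/1) × 19.57 = 19.57 mol H2O; 42.74 mol is available, so C is limiting.
n(H2O) consumed = (1/1) × 19.57 = 19.57 mol; remaining = 42.74 − 19.57 = 23.17 mol
V(H2O) = nRT/P = 23.17 × 0.08206 × 625.15 / 0.517 = 2299 L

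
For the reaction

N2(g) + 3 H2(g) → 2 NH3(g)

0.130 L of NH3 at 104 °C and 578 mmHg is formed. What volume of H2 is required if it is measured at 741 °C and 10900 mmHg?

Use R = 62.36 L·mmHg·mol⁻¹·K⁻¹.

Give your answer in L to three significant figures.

n(NH3) = PV/RT = (578 × 0.130) / (62.36 × 377.15) = 0.003195 mol
n(H2) = (3/2) × 0.003195 = 0.004792 mol
V = nRT/P = 0.004792 × 62.36 × 1014.15 / 10900 = 0.02780 L

0.0278 L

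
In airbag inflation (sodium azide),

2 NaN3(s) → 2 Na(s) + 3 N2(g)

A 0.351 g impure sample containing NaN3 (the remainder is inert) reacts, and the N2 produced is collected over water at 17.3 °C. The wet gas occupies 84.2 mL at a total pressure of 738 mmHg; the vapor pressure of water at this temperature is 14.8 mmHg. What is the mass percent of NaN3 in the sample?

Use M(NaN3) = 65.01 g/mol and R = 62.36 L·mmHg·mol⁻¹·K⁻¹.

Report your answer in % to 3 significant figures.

P(N2) = 738 − 14.8 = 723.2 mmHg
n(N2) = PV/RT = (723.2 × 0.08420) / (62.36 × 290.45) = 0.003362 mol
n(NaN3) = (2/3) × 0.003362 = 0.002241 mol
m(NaN3) = 0.002241 × 65.01 = 0.1457 g
%NaN3 = 0.1457 / 0.351 × 100 = 41.51%

41.5 %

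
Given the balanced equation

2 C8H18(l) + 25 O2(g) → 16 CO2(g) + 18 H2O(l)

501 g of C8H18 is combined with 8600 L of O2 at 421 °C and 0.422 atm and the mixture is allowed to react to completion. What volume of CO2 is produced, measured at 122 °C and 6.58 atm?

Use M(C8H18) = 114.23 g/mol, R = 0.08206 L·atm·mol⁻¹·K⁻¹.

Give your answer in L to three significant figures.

173 L

n(C8H18) = 501 / 114.23 = 4.386 mol
n(O2) = PV/RT = (0.422 × 8600) / (0.08206 × 694.15) = 63.71 mol
For 4.386 mol C8H18, stoichiometry requires (25/2) × 4.386 = 54.83 mol O2; 63.71 mol is available, so C8H18 is limiting.
n(CO2) = (16/2) × 4.386 = 35.09 mol
V(CO2) = nRT/P = 35.09 × 0.08206 × 395.15 / 6.58 = 172.9 L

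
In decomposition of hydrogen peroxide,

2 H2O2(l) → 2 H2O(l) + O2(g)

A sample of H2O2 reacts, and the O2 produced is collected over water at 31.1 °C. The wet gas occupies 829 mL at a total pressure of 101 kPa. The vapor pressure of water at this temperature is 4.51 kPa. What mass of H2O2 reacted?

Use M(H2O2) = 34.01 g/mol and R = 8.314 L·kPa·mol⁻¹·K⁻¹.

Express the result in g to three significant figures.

2.15 g

P(O2) = 101 − 4.51 = 96.49 kPa
n(O2) = PV/RT = (96.49 × 0.8290) / (8.314 × 304.25) = 0.03162 mol
n(H2O2) = (2/1) × 0.03162 = 0.06324 mol
m(H2O2) = 0.06324 × 34.01 = 2.151 g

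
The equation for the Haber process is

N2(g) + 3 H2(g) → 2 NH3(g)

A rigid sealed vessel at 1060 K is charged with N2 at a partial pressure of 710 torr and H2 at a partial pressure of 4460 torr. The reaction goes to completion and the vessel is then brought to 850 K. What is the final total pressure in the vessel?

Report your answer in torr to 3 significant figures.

With V and T fixed, P_i ∝ n_i, so the mole ratios apply directly to partial pressures at 1060 K.
P(H2) required for 710 torr of N2 = (3/1) × 710 = 2130 torr; available 4460 torr, so N2 is limiting.
P(H2) remaining = 4460 − (3/1) × 710 = 2330 torr
P(gaseous products) = (2)/1 × 710 = 1420 torr
P_total at 1060 K = 2330 + 1420 = 3750 torr
Scaling to 850 K: P = 3750 × 850/1060 = 3007 torr

3010 torr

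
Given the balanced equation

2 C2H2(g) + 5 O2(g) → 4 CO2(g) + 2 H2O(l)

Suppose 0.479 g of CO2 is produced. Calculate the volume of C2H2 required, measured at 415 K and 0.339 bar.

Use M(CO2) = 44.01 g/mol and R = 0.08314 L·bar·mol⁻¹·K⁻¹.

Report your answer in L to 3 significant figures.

n(CO2) = 0.4790 / 44.01 = 0.01088 mol
n(C2H2) = (2/4) × 0.01088 = 0.005440 mol
V = nRT/P = 0.005440 × 0.08314 × 415 / 0.339 = 0.5537 L

0.554 L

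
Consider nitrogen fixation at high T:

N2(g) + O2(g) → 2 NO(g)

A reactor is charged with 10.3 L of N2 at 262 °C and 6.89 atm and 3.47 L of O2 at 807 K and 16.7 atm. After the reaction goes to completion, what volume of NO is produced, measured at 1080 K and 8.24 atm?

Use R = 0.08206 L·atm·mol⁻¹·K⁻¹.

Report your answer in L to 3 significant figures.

18.8 L

n(N2) = PV/RT = (6.89 × 10.3) / (0.08206 × 535.15) = 1.616 mol
n(O2) = PV/RT = (16.7 × 3.47) / (0.08206 × 807) = 0.8751 mol
For 1.616 mol N2, stoichiometry requires (1/1) × 1.616 = 1.616 mol O2; 0.8751 mol is available, so O2 is limiting.
n(NO) = (2/1) × 0.8751 = 1.750 mol
V(NO) = nRT/P = 1.750 × 0.08206 × 1080 / 8.24 = 18.82 L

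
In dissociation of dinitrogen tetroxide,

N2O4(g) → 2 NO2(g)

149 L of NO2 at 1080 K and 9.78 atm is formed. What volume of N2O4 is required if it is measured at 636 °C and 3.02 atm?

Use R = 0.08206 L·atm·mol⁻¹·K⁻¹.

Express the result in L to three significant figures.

n(NO2) = PV/RT = (9.78 × 149) / (0.08206 × 1080) = 16.44 mol
n(N2O4) = (1/2) × 16.44 = 8.220 mol
V = nRT/P = 8.220 × 0.08206 × 909.15 / 3.02 = 203.1 L

203 L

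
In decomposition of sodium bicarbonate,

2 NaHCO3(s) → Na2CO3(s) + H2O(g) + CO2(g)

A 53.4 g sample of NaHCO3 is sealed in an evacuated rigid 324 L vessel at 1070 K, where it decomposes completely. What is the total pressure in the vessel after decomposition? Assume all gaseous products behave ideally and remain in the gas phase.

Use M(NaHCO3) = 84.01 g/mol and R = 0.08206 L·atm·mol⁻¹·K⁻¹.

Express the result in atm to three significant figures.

n(NaHCO3) = 53.4 / 84.01 = 0.6356 mol
n(gas produced) = (2/2) × 0.6356 = 0.6356 mol
P = nRT/V = 0.6356 × 0.08206 × 1070 / 324 = 0.1722 atm

0.172 atm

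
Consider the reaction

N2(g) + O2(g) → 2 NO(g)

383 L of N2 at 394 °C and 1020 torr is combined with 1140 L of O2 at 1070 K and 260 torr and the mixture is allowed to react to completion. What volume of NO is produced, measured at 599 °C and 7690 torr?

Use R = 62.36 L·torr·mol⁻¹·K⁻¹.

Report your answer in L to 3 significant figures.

n(N2) = PV/RT = (1020 × 383) / (62.36 × 667.15) = 9.390 mol
n(O2) = PV/RT = (260 × 1140) / (62.36 × 1070) = 4.442 mol
For 9.390 mol N2, stoichiometry requires (1/1) × 9.390 = 9.390 mol O2; 4.442 mol is available, so O2 is limiting.
n(NO) = (2/1) × 4.442 = 8.884 mol
V(NO) = nRT/P = 8.884 × 62.36 × 872.15 / 7690 = 62.83 L

62.8 L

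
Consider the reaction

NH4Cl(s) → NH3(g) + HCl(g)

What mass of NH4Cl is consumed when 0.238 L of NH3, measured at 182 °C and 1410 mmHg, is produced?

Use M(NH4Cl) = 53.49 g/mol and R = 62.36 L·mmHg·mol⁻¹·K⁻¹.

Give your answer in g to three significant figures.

n(NH3) = PV/RT = (1410 × 0.238) / (62.36 × 455.15) = 0.01182 mol
n(NH4Cl) = (1/1) × 0.01182 = 0.01182 mol
m(NH4Cl) = 0.01182 × 53.49 = 0.6323 g

0.632 g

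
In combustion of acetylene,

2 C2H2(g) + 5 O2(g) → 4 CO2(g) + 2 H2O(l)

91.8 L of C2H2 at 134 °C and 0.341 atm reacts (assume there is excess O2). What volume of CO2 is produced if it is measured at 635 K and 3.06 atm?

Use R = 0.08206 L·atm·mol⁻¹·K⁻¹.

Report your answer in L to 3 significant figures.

31.9 L

n(C2H2) = PV/RT = (0.341 × 91.8) / (0.08206 × 407.15) = 0.9369 mol
n(CO2) = (4/2) × 0.9369 = 1.874 mol
V = nRT/P = 1.874 × 0.08206 × 635 / 3.06 = 31.91 L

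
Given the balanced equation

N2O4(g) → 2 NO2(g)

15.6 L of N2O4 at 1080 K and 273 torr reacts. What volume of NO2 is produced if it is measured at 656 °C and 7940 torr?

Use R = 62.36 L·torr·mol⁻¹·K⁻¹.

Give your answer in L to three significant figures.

0.923 L

n(N2O4) = PV/RT = (273 × 15.6) / (62.36 × 1080) = 0.06323 mol
n(NO2) = (2/1) × 0.06323 = 0.1265 mol
V = nRT/P = 0.1265 × 62.36 × 929.15 / 7940 = 0.9231 L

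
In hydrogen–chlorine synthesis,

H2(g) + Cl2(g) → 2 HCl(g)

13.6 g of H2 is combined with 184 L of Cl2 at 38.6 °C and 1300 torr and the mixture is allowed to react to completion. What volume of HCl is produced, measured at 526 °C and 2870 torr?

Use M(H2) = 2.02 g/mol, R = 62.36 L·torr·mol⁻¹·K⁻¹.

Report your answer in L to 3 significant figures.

234 L

n(H2) = 13.6 / 2.02 = 6.733 mol
n(Cl2) = PV/RT = (1300 × 184) / (62.36 × 311.75) = 12.30 mol
For 6.733 mol H2, stoichiometry requires (1/1) × 6.733 = 6.733 mol Cl2; 12.30 mol is available, so H2 is limiting.
n(HCl) = (2/1) × 6.733 = 13.47 mol
V(HCl) = nRT/P = 13.47 × 62.36 × 799.15 / 2870 = 233.9 L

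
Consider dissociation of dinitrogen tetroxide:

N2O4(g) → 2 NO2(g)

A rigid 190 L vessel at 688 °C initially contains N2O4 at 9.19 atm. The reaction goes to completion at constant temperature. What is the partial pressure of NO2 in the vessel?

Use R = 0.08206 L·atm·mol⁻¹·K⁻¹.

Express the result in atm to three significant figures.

18.4 atm

n(N2O4)₀ = PV/RT = (9.19 × 190) / (0.08206 × 961.15) = 22.14 mol
n(NO2) = (2/1) × 22.14 = 44.28 mol
P(NO2) = nRT/V = 44.28 × 0.08206 × 961.15 / 190 = 18.38 atm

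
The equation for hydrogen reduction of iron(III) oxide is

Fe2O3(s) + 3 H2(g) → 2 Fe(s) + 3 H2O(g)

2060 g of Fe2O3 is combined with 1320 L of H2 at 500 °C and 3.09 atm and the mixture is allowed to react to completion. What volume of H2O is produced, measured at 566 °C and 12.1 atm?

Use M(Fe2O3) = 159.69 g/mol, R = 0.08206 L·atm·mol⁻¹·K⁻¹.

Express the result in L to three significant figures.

220 L

n(Fe2O3) = 2060 / 159.69 = 12.90 mol
n(H2) = PV/RT = (3.09 × 1320) / (0.08206 × 773.15) = 64.29 mol
For 12.90 mol Fe2O3, stoichiometry requires (3/1) × 12.90 = 38.70 mol H2; 64.29 mol is available, so Fe2O3 is limiting.
n(H2O) = (3/1) × 12.90 = 38.70 mol
V(H2O) = nRT/P = 38.70 × 0.08206 × 839.15 / 12.1 = 220.2 L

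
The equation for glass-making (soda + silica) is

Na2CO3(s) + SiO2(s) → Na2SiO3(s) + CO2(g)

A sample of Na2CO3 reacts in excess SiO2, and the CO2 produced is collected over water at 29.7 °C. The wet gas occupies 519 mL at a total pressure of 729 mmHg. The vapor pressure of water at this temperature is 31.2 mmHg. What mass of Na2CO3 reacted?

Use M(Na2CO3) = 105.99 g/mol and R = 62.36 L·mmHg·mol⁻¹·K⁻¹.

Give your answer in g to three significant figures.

P(CO2) = 729 − 31.2 = 697.8 mmHg
n(CO2) = PV/RT = (697.8 × 0.5190) / (62.36 × 302.85) = 0.01918 mol
n(Na2CO3) = (1/1) × 0.01918 = 0.01918 mol
m(Na2CO3) = 0.01918 × 105.99 = 2.033 g

2.03 g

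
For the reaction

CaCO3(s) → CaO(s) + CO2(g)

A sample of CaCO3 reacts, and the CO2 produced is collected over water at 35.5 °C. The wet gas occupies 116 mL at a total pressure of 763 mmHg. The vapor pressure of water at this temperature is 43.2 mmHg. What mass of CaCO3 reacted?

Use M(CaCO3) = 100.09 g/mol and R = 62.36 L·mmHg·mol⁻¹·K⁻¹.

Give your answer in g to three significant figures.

0.434 g

P(CO2) = 763 − 43.2 = 719.8 mmHg
n(CO2) = PV/RT = (719.8 × 0.1160) / (62.36 × 308.65) = 0.004338 mol
n(CaCO3) = (1/1) × 0.004338 = 0.004338 mol
m(CaCO3) = 0.004338 × 100.09 = 0.4342 g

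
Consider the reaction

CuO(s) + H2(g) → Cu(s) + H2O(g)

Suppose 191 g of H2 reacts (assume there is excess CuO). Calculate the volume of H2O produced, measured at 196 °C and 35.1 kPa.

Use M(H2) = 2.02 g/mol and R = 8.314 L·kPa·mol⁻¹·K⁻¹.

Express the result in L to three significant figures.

n(H2) = 191.0 / 2.02 = 94.55 mol
n(H2O) = (1/1) × 94.55 = 94.55 mol
V = nRT/P = 94.55 × 8.314 × 469.15 / 35.1 = 10510 L

10500 L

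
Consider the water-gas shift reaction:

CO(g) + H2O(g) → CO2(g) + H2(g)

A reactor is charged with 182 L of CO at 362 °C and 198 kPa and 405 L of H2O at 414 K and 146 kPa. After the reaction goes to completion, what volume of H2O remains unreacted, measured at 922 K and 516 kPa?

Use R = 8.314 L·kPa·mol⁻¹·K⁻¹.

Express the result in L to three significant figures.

n(CO) = PV/RT = (198 × 182) / (8.314 × 635.15) = 6.824 mol
n(H2O) = PV/RT = (146 × 405) / (8.314 × 414) = 17.18 mol
For 6.824 mol CO, stoichiometry requires (1/1) × 6.824 = 6.824 mol H2O; 17.18 mol is available, so CO is limiting.
n(H2O) consumed = (1/1) × 6.824 = 6.824 mol; remaining = 17.18 − 6.824 = 10.36 mol
V(H2O) = nRT/P = 10.36 × 8.314 × 922 / 516 = 153.9 L

154 L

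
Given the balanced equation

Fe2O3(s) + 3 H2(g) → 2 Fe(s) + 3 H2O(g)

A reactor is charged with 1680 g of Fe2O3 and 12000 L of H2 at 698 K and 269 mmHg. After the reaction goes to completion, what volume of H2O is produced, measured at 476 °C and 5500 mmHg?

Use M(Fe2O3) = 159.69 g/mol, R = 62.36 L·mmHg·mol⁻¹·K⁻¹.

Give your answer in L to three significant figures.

n(Fe2O3) = 1680 / 159.69 = 10.52 mol
n(H2) = PV/RT = (269 × 12000) / (62.36 × 698) = 74.16 mol
For 10.52 mol Fe2O3, stoichiometry requires (3/1) × 10.52 = 31.56 mol H2; 74.16 mol is available, so Fe2O3 is limiting.
n(H2O) = (3/1) × 10.52 = 31.56 mol
V(H2O) = nRT/P = 31.56 × 62.36 × 749.15 / 5500 = 268.1 L

268 L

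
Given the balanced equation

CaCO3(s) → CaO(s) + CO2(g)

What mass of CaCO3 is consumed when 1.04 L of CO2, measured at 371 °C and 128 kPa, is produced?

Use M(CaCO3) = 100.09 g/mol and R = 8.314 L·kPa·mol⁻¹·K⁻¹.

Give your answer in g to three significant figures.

2.49 g

n(CO2) = PV/RT = (128 × 1.04) / (8.314 × 644.15) = 0.02486 mol
n(CaCO3) = (1/1) × 0.02486 = 0.02486 mol
m(CaCO3) = 0.02486 × 100.09 = 2.488 g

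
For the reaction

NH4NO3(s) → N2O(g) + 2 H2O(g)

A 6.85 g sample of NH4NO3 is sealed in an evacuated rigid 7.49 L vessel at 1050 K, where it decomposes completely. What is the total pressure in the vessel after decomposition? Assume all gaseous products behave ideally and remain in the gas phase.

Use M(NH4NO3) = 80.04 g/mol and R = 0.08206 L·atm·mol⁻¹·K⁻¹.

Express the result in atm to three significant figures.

n(NH4NO3) = 6.85 / 80.04 = 0.08558 mol
n(gas produced) = (3/1) × 0.08558 = 0.2567 mol
P = nRT/V = 0.2567 × 0.08206 × 1050 / 7.49 = 2.953 atm

2.95 atm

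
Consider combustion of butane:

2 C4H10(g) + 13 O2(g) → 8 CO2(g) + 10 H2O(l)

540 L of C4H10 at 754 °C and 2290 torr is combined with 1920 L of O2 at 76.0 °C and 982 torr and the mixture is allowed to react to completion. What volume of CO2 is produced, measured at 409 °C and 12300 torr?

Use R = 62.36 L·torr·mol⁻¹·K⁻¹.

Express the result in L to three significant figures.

184 L

n(C4H10) = PV/RT = (2290 × 540) / (62.36 × 1027.15) = 19.31 mol
n(O2) = PV/RT = (982 × 1920) / (62.36 × 349.15) = 86.60 mol
For 19.31 mol C4H10, stoichiometry requires (13/2) × 19.31 = 125.5 mol O2; 86.60 mol is available, so O2 is limiting.
n(CO2) = (8/13) × 86.60 = 53.29 mol
V(CO2) = nRT/P = 53.29 × 62.36 × 682.15 / 12300 = 184.3 L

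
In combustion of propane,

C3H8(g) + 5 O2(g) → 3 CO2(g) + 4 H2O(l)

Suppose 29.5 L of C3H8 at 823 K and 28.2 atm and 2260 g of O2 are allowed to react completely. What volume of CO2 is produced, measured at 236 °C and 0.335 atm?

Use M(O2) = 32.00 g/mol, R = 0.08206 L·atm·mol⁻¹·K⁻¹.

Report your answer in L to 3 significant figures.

n(C3H8) = PV/RT = (28.2 × 29.5) / (0.08206 × 823) = 12.32 mol
n(O2) = 2260 / 32.00 = 70.62 mol
For 12.32 mol C3H8, stoichiometry requires (5/1) × 12.32 = 61.60 mol O2; 70.62 mol is available, so C3H8 is limiting.
n(CO2) = (3/1) × 12.32 = 36.96 mol
V(CO2) = nRT/P = 36.96 × 0.08206 × 509.15 / 0.335 = 4610 L

4610 L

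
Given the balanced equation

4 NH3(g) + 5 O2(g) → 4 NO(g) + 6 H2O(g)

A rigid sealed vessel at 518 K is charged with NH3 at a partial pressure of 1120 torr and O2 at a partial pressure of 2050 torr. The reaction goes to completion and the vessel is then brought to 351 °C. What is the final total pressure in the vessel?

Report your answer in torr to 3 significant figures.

At constant V, partial pressures at 518 K are proportional to moles, so apply stoichiometry directly to pressures.
P(O2) required for 1120 torr of NH3 = (5/4) × 1120 = 1400 torr; available 2050 torr, so NH3 is limiting.
P(O2) remaining = 2050 − (5/4) × 1120 = 650.0 torr
P(gaseous products) = (4+6)/4 × 1120 = 2800 torr
P_total at 518 K = 650.0 + 2800 = 3450 torr
Scaling to 351 °C: P = 3450 × 624.15/518 = 4157 torr

4160 torr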